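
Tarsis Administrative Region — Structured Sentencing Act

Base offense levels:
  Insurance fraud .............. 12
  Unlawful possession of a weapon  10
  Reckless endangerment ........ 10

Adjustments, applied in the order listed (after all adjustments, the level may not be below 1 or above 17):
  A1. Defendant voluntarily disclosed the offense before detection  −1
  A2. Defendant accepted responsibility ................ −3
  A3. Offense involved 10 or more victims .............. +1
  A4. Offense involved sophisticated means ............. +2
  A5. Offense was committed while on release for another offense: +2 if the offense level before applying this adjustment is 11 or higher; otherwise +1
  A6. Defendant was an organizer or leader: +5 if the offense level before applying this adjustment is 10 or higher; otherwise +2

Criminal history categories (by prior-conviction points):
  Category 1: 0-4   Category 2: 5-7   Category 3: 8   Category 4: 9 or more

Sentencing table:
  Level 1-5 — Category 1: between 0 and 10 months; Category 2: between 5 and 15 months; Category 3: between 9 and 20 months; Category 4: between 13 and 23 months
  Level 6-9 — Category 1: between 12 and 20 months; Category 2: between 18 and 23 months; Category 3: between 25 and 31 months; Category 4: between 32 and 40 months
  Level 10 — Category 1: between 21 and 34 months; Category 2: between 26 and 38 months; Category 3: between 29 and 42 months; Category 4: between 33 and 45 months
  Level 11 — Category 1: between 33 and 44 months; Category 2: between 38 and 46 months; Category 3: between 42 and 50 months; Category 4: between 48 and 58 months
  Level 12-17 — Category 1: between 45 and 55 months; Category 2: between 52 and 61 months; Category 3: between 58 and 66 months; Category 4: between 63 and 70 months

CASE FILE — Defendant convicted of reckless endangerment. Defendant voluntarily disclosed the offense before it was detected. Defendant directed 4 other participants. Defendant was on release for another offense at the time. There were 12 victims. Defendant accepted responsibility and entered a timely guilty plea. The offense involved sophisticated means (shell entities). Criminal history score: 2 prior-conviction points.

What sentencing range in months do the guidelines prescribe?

Base offense level for reckless endangerment: 10.
A1 applies: 10 − 1 = 9.
A2 applies: 9 − 3 = 6.
A3 applies: 6 + 1 = 7.
A4 applies: 7 + 2 = 9.
A5 applies (level before this adjustment is 9 < 11, so +1): 9 + 1 = 10.
A6 applies (level before this adjustment is 10 ≥ 10, so +5): 10 + 5 = 15.
Final offense level: 15.
Criminal history: 2 prior points → Category 1 (0-4).
Level 15 falls in the 12-17 band.
Grid: Level 12-17 × Category 1 = 45-55 months.

45-55 months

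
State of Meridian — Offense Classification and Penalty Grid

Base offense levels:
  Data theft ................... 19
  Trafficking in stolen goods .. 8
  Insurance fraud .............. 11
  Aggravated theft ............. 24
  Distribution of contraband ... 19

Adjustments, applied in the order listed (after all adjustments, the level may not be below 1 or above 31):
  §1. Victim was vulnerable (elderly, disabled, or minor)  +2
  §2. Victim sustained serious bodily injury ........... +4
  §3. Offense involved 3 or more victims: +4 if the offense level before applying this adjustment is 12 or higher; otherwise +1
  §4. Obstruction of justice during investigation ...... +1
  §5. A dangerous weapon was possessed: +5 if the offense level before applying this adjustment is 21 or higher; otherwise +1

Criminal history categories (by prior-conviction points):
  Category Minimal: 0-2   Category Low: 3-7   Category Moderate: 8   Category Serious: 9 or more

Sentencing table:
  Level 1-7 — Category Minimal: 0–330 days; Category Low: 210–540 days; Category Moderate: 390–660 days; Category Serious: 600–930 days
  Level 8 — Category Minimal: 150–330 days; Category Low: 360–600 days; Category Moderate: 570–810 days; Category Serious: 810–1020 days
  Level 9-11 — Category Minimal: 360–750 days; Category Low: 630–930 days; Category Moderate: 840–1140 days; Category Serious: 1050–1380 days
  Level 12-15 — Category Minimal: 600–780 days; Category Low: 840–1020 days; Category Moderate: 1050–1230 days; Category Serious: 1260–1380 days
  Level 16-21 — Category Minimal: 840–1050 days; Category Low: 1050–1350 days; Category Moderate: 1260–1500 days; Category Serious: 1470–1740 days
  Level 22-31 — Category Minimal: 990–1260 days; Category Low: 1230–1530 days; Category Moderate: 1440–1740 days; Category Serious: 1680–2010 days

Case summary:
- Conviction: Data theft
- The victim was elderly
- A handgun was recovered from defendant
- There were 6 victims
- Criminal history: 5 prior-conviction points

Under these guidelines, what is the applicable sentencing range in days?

Base offense level for data theft: 19.
§1 applies: 19 + 2 = 21.
§2 does not apply.
§3 applies (level before this adjustment is 21 ≥ 12, so +4): 21 + 4 = 25.
§4 does not apply.
§5 applies (level before this adjustment is 25 ≥ 21, so +5): 25 + 5 = 30.
Final offense level: 30.
Criminal history: 5 prior points → Category Low (3-7).
Level 30 falls in the 22-31 band.
Grid: Level 22-31 × Category Low = 1230-1530 days.

1230-1530 days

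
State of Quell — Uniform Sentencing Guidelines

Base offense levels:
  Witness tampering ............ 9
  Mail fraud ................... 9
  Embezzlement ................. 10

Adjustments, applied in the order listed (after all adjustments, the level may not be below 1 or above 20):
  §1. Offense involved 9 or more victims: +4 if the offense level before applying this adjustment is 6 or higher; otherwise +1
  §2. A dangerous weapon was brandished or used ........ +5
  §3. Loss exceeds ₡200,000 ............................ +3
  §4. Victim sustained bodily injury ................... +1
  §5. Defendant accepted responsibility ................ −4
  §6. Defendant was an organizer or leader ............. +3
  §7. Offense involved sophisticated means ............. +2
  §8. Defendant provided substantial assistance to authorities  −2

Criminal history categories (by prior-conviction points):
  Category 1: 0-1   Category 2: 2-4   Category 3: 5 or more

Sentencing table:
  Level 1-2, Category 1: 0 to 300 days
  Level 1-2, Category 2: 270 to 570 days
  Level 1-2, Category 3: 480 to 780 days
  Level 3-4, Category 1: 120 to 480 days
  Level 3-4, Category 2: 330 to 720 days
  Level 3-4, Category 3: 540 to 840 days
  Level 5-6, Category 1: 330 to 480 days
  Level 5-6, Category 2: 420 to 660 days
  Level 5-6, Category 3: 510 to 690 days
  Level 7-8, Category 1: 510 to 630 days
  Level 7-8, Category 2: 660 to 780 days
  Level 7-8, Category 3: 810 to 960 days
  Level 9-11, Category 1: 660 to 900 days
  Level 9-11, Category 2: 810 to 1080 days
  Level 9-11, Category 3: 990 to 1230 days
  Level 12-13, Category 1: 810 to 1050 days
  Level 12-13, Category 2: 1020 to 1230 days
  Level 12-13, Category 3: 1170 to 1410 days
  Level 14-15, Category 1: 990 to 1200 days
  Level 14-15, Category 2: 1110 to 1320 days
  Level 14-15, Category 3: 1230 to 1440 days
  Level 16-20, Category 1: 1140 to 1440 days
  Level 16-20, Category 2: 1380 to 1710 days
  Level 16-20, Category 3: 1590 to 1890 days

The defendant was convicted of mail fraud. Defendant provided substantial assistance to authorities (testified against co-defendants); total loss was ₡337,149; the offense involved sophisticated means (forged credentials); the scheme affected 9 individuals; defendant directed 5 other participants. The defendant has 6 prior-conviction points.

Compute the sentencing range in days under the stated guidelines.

1590-1890 days

Base offense level for mail fraud: 9.
§1 applies (level before this adjustment is 9 ≥ 6, so +4): 9 + 4 = 13.
§2 does not apply.
§3 applies: 13 + 3 = 16.
§4 does not apply.
§6 applies: 16 + 3 = 19.
§7 applies: 19 + 2 = 21.
§8 applies: 21 − 2 = 19.
Final offense level: 19.
Criminal history: 6 prior points → Category 3 (5+).
Level 19 falls in the 16-20 band.
Grid: Level 16-20 × Category 3 = 1590-1890 days.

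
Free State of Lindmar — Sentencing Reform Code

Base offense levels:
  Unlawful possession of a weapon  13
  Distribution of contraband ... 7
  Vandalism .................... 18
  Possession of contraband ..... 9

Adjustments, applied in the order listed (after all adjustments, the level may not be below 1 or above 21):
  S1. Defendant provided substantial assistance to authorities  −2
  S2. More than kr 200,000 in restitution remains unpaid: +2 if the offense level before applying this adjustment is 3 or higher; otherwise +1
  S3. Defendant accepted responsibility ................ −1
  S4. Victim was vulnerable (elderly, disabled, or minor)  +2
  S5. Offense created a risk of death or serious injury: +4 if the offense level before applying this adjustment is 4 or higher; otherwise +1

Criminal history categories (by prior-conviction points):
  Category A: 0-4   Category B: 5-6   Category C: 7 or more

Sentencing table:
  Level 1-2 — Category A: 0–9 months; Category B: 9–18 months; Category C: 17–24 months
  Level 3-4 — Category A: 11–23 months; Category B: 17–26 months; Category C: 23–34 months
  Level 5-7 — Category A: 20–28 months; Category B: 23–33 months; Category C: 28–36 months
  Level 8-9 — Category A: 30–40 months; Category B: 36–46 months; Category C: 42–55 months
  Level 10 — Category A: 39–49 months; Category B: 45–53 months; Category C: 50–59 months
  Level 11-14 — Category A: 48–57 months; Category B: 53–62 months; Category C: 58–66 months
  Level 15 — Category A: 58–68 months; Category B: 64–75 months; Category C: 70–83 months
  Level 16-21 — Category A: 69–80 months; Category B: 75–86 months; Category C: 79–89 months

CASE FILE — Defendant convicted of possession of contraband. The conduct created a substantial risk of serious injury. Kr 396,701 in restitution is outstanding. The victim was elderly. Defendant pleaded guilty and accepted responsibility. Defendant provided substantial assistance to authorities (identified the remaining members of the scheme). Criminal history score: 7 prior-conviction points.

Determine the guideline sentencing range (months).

Base offense level for possession of contraband: 9.
S1 applies: 9 − 2 = 7.
S2 applies (level before this adjustment is 7 ≥ 3, so +2): 7 + 2 = 9.
S3 applies: 9 − 1 = 8.
S4 applies: 8 + 2 = 10.
S5 applies (level before this adjustment is 10 ≥ 4, so +4): 10 + 4 = 14.
Final offense level: 14.
Criminal history: 7 prior points → Category C (7+).
Level 14 falls in the 11-14 band.
Grid: Level 11-14 × Category C = 58-66 months.

58-66 months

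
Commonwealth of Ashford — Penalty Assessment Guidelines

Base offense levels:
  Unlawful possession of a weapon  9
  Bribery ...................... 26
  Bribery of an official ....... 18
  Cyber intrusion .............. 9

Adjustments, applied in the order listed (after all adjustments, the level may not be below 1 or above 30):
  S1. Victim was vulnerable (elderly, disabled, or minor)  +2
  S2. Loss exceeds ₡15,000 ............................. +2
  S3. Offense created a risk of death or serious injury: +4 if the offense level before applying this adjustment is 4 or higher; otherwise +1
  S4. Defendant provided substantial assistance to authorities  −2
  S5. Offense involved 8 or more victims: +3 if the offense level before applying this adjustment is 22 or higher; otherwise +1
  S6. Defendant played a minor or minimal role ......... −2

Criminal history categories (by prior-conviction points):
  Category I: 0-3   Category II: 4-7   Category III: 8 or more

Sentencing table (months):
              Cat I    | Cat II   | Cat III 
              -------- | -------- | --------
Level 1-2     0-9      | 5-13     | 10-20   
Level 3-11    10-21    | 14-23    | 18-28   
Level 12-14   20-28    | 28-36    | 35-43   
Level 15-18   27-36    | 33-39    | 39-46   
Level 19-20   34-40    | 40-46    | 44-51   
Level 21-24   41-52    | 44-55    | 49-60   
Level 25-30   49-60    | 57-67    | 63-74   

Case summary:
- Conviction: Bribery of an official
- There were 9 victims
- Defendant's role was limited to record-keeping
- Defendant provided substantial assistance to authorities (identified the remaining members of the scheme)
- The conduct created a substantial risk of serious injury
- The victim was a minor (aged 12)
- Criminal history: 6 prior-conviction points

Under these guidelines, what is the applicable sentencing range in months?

Base offense level for bribery of an official: 18.
S1 applies: 18 + 2 = 20.
S3 applies (level before this adjustment is 20 ≥ 4, so +4): 20 + 4 = 24.
S4 applies: 24 − 2 = 22.
S5 applies (level before this adjustment is 22 ≥ 22, so +3): 22 + 3 = 25.
S6 applies: 25 − 2 = 23.
Final offense level: 23.
Criminal history: 6 prior points → Category II (4-7).
Level 23 falls in the 21-24 band.
Grid: Level 21-24 × Category II = 44-55 months.

44-55 months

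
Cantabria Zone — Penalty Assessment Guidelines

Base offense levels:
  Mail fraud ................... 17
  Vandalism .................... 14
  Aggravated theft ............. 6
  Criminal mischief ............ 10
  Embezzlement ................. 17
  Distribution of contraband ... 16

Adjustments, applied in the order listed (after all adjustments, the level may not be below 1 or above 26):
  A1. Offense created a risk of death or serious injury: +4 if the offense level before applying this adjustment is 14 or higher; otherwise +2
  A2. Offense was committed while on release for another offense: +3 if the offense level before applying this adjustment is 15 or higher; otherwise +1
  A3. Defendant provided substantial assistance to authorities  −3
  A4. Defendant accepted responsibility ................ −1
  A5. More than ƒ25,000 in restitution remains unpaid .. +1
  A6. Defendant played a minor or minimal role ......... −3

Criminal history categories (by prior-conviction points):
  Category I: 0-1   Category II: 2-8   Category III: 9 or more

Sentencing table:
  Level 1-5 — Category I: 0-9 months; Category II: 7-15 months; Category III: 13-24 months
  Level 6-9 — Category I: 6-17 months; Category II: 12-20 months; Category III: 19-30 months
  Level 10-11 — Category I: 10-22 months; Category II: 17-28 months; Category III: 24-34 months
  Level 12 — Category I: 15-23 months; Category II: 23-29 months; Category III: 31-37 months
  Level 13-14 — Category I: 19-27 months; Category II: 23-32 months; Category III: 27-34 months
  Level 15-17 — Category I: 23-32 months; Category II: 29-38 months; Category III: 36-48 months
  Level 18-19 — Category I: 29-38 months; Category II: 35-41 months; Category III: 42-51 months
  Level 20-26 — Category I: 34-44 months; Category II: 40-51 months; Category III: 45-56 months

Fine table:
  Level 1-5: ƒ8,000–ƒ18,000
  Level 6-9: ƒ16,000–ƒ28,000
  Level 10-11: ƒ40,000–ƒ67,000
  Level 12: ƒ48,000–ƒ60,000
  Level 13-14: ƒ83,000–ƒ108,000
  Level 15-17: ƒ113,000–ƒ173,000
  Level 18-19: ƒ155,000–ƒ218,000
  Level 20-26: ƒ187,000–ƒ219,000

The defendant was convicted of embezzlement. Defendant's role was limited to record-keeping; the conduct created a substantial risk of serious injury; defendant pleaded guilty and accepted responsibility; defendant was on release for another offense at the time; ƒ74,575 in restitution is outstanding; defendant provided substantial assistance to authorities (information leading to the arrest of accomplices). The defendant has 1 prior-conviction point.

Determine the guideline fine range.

Base offense level for embezzlement: 17.
A1 applies (level before this adjustment is 17 ≥ 14, so +4): 17 + 4 = 21.
A2 applies (level before this adjustment is 21 ≥ 15, so +3): 21 + 3 = 24.
A3 applies: 24 − 3 = 21.
A4 applies: 21 − 1 = 20.
A5 applies: 20 + 1 = 21.
A6 applies: 21 − 3 = 18.
Final offense level: 18.
Level 18 falls in the 18-19 band.
Fine table: Level 18-19 → ƒ155,000–ƒ218,000.

ƒ155,000–ƒ218,000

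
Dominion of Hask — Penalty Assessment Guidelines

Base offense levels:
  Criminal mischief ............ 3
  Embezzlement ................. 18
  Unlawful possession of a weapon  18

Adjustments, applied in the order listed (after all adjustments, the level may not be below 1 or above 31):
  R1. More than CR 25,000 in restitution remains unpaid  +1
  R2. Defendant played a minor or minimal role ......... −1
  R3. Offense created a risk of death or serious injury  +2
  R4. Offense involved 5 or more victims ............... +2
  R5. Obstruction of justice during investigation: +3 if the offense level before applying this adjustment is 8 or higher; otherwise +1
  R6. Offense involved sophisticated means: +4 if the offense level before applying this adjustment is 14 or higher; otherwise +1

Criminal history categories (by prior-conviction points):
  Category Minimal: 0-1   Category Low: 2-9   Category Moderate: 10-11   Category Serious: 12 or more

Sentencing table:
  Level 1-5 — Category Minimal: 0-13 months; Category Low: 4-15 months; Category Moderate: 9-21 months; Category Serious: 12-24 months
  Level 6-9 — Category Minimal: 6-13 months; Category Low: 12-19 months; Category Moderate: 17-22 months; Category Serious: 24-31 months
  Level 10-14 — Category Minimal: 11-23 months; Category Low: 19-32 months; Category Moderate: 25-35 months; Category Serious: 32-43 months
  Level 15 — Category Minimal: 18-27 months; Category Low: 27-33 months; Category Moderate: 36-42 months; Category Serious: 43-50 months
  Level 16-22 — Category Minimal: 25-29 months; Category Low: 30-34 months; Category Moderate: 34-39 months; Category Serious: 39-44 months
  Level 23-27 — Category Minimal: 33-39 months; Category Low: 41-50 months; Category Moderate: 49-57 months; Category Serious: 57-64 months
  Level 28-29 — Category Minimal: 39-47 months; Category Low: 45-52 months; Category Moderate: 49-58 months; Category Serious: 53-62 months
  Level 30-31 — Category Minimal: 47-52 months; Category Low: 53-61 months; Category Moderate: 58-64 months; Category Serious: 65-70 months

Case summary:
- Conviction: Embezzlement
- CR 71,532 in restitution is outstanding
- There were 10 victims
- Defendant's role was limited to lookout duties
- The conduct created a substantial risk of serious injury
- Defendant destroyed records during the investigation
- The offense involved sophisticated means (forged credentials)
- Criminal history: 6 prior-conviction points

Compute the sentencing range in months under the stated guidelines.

45-52 months

Base offense level for embezzlement: 18.
R1 applies: 18 + 1 = 19.
R2 applies: 19 − 1 = 18.
R3 applies: 18 + 2 = 20.
R4 applies: 20 + 2 = 22.
R5 applies (level before this adjustment is 22 ≥ 8, so +3): 22 + 3 = 25.
R6 applies (level before this adjustment is 25 ≥ 14, so +4): 25 + 4 = 29.
Final offense level: 29.
Criminal history: 6 prior points → Category Low (2-9).
Level 29 falls in the 28-29 band.
Grid: Level 28-29 × Category Low = 45-52 months.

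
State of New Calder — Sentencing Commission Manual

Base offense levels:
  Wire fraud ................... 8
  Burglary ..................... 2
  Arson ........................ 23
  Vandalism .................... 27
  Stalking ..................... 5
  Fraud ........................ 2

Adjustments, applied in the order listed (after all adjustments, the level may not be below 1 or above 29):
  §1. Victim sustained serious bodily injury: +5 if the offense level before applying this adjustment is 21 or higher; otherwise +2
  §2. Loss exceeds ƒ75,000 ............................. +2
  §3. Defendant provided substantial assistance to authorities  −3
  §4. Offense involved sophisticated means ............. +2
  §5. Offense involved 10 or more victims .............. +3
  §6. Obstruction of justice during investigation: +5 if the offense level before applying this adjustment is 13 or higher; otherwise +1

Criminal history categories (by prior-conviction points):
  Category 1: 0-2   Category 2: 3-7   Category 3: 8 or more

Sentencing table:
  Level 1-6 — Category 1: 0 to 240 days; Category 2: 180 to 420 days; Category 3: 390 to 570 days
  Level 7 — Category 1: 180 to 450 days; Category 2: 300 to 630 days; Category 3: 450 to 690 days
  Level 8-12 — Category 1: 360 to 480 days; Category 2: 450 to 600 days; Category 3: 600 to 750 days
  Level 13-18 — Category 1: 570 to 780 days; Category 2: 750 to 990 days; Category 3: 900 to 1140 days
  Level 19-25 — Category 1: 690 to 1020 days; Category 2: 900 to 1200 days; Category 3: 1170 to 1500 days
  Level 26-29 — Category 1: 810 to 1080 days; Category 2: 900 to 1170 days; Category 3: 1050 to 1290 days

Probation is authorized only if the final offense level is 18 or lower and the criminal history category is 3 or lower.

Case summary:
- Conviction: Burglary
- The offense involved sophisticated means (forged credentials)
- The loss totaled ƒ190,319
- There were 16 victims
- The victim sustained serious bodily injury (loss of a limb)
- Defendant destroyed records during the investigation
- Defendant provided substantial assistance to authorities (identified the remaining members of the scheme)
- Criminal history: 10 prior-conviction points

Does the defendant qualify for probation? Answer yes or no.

Base offense level for burglary: 2.
§1 applies (level before this adjustment is 2 < 21, so +2): 2 + 2 = 4.
§2 applies: 4 + 2 = 6.
§3 applies: 6 − 3 = 3.
§4 applies: 3 + 2 = 5.
§5 applies: 5 + 3 = 8.
§6 applies (level before this adjustment is 8 < 13, so +1): 8 + 1 = 9.
Final offense level: 9.
Criminal history: 10 prior points → Category 3 (8+).
Level 9 falls in the 8-12 band.
Grid: Level 8-12 × Category 3 = 600-750 days.
Probation check: level 9 ≤ 18 and category 3 ≤ 3 → eligible.

Yes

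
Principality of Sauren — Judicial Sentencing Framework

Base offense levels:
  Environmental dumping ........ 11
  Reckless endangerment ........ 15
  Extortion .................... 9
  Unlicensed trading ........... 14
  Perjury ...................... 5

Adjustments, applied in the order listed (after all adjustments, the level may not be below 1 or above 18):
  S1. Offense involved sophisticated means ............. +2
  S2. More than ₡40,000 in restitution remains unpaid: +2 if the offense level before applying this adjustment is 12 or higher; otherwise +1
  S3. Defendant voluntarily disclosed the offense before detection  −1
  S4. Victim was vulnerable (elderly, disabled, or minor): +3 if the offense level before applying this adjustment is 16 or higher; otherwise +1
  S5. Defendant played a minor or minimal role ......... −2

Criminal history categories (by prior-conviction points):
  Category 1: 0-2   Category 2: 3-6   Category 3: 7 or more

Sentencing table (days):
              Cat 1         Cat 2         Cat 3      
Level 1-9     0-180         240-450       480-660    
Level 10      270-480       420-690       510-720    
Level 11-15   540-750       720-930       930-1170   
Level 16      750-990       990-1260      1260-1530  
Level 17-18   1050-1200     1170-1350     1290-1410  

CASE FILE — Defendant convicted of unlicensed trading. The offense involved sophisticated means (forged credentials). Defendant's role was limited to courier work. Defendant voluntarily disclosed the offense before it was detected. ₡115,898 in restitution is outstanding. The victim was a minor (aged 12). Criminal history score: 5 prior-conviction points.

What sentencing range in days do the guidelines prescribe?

Base offense level for unlicensed trading: 14.
S1 applies: 14 + 2 = 16.
S2 applies (level before this adjustment is 16 ≥ 12, so +2): 16 + 2 = 18.
S3 applies: 18 − 1 = 17.
S4 applies (level before this adjustment is 17 ≥ 16, so +3): 17 + 3 = 20.
S5 applies: 20 − 2 = 18.
Final offense level: 18.
Criminal history: 5 prior points → Category 2 (3-6).
Level 18 falls in the 17-18 band.
Grid: Level 17-18 × Category 2 = 1170-1350 days.

1170-1350 days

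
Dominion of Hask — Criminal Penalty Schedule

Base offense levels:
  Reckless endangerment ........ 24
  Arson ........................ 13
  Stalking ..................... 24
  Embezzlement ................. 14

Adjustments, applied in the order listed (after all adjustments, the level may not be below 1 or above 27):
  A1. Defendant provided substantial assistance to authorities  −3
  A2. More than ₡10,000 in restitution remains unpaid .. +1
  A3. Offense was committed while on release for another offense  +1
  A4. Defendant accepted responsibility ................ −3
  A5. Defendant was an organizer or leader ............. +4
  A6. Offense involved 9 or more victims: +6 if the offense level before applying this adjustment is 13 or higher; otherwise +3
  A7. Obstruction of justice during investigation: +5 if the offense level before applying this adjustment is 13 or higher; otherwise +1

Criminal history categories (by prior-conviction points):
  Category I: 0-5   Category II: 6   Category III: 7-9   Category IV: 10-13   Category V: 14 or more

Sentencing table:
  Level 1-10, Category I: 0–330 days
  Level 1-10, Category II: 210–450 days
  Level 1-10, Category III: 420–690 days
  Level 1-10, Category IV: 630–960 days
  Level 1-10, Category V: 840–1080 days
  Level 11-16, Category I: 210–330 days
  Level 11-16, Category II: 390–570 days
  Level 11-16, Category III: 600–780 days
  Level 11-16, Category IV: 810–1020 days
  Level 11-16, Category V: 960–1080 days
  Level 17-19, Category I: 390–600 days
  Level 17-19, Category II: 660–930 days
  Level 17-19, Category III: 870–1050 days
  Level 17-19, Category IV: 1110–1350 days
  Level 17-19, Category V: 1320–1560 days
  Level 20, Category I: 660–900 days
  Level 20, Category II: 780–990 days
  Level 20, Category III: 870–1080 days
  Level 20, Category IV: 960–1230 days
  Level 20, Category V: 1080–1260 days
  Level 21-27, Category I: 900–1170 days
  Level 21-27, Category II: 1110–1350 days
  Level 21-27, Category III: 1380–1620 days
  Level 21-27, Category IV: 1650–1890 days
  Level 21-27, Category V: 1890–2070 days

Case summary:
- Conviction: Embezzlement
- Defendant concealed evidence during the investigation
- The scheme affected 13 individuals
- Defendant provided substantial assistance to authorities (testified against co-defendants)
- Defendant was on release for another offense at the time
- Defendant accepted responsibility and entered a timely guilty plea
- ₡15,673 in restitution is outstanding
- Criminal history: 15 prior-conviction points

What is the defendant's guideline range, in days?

1320-1560 days

Base offense level for embezzlement: 14.
A1 applies: 14 − 3 = 11.
A2 applies: 11 + 1 = 12.
A3 applies: 12 + 1 = 13.
A4 applies: 13 − 3 = 10.
A5 does not apply.
A6 applies (level before this adjustment is 10 < 13, so +3): 10 + 3 = 13.
A7 applies (level before this adjustment is 13 ≥ 13, so +5): 13 + 5 = 18.
Final offense level: 18.
Criminal history: 15 prior points → Category V (14+).
Level 18 falls in the 17-19 band.
Grid: Level 17-19 × Category V = 1320-1560 days.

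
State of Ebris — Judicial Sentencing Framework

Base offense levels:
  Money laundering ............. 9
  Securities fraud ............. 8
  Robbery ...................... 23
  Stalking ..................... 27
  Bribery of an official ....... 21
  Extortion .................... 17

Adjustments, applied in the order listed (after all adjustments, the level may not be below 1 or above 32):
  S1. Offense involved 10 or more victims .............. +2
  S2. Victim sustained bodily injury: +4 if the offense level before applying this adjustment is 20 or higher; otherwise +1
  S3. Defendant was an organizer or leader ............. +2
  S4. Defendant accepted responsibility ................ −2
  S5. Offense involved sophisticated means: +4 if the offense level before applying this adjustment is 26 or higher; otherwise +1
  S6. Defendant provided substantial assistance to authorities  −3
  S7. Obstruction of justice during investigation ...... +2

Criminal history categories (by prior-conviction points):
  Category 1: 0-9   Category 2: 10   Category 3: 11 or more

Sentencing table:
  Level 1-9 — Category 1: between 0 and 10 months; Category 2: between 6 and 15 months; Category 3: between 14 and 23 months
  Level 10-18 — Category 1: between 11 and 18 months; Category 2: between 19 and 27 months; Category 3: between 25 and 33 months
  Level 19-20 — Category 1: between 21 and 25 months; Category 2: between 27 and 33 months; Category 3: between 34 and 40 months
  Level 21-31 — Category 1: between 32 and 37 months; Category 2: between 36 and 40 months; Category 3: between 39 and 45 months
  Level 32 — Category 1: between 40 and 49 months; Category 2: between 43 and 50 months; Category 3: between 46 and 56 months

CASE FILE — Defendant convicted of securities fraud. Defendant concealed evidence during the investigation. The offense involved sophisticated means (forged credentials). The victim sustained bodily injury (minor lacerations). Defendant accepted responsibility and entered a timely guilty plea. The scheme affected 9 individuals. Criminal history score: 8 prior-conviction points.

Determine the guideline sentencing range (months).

11-18 months

Base offense level for securities fraud: 8.
S2 applies (level before this adjustment is 8 < 20, so +1): 8 + 1 = 9.
S4 applies: 9 − 2 = 7.
S5 applies (level before this adjustment is 7 < 26, so +1): 7 + 1 = 8.
S7 applies: 8 + 2 = 10.
Final offense level: 10.
Criminal history: 8 prior points → Category 1 (0-9).
Level 10 falls in the 10-18 band.
Grid: Level 10-18 × Category 1 = 11-18 months.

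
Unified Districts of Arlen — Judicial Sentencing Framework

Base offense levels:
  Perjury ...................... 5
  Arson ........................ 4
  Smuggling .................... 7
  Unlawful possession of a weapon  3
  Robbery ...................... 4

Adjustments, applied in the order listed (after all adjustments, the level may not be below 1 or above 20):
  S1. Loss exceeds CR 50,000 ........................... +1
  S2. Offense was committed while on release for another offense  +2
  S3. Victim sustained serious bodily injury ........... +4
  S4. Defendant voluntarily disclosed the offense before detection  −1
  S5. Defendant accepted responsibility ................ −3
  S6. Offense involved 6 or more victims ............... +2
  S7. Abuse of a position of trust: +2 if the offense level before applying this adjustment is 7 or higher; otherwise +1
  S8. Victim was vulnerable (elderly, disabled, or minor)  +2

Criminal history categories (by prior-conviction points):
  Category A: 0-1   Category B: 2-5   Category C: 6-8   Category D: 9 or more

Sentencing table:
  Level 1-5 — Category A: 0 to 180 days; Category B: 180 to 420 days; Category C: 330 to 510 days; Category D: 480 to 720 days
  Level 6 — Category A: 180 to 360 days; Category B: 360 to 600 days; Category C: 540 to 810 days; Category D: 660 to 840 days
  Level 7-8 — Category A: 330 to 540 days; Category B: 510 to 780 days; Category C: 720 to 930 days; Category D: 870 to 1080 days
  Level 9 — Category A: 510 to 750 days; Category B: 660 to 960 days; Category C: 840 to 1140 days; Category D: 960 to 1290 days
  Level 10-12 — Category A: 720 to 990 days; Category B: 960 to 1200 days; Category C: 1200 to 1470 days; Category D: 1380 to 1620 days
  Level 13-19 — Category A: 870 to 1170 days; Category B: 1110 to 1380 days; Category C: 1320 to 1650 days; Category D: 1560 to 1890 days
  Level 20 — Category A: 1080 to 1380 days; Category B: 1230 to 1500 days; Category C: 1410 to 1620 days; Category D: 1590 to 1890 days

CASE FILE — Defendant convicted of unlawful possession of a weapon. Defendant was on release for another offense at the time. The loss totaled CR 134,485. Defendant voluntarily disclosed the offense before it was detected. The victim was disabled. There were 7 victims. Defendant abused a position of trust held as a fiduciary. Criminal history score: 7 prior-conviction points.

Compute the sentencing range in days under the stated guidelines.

Base offense level for unlawful possession of a weapon: 3.
S1 applies: 3 + 1 = 4.
S2 applies: 4 + 2 = 6.
S4 applies: 6 − 1 = 5.
S5 does not apply.
S6 applies: 5 + 2 = 7.
S7 applies (level before this adjustment is 7 ≥ 7, so +2): 7 + 2 = 9.
S8 applies: 9 + 2 = 11.
Final offense level: 11.
Criminal history: 7 prior points → Category C (6-8).
Level 11 falls in the 10-12 band.
Grid: Level 10-12 × Category C = 1200-1470 days.

1200-1470 days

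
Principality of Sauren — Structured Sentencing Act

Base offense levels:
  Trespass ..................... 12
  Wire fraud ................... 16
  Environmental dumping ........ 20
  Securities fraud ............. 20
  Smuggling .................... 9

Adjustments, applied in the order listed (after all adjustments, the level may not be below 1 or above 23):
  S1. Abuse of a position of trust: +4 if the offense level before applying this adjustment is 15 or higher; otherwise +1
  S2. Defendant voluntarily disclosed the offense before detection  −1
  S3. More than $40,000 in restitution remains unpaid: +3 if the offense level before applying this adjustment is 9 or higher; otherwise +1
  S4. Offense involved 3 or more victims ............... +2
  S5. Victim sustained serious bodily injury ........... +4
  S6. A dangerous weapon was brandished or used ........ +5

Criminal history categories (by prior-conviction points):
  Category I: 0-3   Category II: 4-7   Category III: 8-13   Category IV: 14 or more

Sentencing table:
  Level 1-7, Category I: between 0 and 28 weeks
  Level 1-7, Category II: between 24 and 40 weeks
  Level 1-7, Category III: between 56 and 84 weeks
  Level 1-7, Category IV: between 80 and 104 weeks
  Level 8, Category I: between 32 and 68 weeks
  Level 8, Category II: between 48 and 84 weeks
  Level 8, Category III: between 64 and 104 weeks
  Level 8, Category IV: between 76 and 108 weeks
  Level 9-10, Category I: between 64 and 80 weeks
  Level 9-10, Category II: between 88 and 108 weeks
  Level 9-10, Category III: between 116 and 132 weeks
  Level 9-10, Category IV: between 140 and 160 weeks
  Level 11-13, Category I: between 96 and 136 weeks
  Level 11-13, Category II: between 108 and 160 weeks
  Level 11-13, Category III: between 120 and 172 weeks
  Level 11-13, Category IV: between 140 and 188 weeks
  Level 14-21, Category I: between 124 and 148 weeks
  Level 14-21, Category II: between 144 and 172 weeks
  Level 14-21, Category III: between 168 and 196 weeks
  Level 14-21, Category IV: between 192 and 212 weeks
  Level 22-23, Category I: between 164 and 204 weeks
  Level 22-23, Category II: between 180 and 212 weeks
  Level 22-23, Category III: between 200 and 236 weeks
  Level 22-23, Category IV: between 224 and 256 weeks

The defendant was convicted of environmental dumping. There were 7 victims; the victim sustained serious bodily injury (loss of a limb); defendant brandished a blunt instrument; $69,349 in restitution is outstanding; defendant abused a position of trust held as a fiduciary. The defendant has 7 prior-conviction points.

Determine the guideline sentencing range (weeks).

Base offense level for environmental dumping: 20.
S1 applies (level before this adjustment is 20 ≥ 15, so +4): 20 + 4 = 24.
S3 applies (level before this adjustment is 24 ≥ 9, so +3): 24 + 3 = 27.
S4 applies: 27 + 2 = 29.
S5 applies: 29 + 4 = 33.
S6 applies: 33 + 5 = 38.
Level 38 exceeds the maximum of 23; capped at 23.
Final offense level: 23.
Criminal history: 7 prior points → Category II (4-7).
Level 23 falls in the 22-23 band.
Grid: Level 22-23 × Category II = 180-212 weeks.

180-212 weeks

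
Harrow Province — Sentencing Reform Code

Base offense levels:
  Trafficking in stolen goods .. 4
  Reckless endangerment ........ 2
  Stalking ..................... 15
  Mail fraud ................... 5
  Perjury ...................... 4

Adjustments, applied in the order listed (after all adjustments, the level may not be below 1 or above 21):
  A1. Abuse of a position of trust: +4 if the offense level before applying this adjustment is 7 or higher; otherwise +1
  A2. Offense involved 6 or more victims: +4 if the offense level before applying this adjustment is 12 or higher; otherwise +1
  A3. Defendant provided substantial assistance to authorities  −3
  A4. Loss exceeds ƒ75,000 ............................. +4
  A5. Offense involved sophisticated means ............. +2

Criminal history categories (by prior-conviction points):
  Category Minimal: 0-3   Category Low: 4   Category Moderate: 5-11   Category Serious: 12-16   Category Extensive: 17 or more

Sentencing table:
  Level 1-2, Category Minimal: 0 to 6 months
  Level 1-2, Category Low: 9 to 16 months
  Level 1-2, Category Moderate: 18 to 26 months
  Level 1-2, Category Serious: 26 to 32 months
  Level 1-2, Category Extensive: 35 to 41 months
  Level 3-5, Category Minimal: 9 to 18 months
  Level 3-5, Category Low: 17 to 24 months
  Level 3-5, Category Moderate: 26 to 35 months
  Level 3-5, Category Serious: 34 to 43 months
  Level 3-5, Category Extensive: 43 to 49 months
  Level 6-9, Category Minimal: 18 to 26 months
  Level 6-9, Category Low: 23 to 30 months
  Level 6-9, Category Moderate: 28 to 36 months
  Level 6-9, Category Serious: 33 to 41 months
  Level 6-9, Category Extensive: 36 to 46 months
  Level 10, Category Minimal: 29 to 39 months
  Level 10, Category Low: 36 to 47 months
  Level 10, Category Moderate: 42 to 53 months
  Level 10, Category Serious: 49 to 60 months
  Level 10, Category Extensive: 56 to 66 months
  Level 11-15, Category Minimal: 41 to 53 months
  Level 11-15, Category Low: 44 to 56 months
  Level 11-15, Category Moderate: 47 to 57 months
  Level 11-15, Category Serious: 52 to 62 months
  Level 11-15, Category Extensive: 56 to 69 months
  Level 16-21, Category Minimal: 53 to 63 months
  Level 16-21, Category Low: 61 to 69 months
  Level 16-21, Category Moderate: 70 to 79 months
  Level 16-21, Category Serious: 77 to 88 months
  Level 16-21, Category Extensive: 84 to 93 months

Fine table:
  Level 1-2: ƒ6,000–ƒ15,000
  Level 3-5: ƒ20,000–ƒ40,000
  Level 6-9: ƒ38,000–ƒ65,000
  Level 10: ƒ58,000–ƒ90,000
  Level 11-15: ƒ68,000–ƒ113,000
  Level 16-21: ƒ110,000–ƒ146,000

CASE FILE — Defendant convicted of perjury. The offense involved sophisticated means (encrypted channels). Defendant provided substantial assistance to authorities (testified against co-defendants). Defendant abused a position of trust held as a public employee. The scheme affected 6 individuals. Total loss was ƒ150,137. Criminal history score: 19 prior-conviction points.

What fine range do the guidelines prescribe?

ƒ38,000–ƒ65,000

Base offense level for perjury: 4.
A1 applies (level before this adjustment is 4 < 7, so +1): 4 + 1 = 5.
A2 applies (level before this adjustment is 5 < 12, so +1): 5 + 1 = 6.
A3 applies: 6 − 3 = 3.
A4 applies: 3 + 4 = 7.
A5 applies: 7 + 2 = 9.
Final offense level: 9.
Level 9 falls in the 6-9 band.
Fine table: Level 6-9 → ƒ38,000–ƒ65,000.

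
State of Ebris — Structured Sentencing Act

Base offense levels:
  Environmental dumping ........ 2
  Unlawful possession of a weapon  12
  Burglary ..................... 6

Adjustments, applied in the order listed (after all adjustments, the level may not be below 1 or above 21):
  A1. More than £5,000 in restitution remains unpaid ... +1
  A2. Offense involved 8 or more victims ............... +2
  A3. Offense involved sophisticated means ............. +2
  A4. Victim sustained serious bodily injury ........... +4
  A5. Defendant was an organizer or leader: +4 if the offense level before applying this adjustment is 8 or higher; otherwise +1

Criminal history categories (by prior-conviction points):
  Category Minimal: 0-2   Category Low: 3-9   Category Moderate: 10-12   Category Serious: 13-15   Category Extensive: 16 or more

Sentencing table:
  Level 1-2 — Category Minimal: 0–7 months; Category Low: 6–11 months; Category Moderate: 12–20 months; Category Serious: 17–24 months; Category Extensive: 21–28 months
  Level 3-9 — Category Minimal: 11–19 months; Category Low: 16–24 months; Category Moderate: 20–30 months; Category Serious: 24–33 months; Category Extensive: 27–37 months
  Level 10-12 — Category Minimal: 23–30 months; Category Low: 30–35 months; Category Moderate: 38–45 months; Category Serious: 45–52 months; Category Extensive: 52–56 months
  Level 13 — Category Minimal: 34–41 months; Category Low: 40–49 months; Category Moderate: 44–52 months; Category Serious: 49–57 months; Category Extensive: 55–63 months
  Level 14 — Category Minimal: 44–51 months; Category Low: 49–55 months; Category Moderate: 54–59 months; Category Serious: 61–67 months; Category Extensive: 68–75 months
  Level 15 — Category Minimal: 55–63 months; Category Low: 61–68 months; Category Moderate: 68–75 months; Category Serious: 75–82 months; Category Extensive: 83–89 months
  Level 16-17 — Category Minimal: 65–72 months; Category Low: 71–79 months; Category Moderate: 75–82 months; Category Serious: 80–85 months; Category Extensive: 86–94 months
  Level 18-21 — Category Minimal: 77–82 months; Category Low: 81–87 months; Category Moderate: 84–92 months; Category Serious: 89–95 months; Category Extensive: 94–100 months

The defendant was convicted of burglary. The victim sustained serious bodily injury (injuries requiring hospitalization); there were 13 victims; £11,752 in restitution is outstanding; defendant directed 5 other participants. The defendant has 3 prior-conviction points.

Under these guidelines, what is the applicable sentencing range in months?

Base offense level for burglary: 6.
A1 applies: 6 + 1 = 7.
A2 applies: 7 + 2 = 9.
A3 does not apply.
A4 applies: 9 + 4 = 13.
A5 applies (level before this adjustment is 13 ≥ 8, so +4): 13 + 4 = 17.
Final offense level: 17.
Criminal history: 3 prior points → Category Low (3-9).
Level 17 falls in the 16-17 band.
Grid: Level 16-17 × Category Low = 71-79 months.

71-79 months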